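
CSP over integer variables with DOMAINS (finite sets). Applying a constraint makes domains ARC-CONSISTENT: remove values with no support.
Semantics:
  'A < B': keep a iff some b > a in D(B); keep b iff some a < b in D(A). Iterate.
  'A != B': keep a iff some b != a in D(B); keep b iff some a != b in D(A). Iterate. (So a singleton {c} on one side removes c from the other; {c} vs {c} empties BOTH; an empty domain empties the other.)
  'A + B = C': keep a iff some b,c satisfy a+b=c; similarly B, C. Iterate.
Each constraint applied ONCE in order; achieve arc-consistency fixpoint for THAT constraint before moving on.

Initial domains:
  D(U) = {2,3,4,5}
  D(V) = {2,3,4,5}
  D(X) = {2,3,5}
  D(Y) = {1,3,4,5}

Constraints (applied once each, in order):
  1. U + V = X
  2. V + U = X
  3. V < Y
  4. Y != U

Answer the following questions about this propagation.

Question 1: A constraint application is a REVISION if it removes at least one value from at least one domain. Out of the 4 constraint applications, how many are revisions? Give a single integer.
Answer: 2

Derivation:
Constraint 1 (U + V = X) on D(U)={2,3,4,5} D(V)={2,3,4,5} D(X)={2,3,5}: U {2,3,4,5}->{2,3}; V {2,3,4,5}->{2,3}; X {2,3,5}->{5} => REVISION
Constraint 2 (V + U = X) on D(V)={2,3} D(U)={2,3} D(X)={5}: no change => not a revision
Constraint 3 (V < Y) on D(V)={2,3} D(Y)={1,3,4,5}: Y {1,3,4,5}->{3,4,5} => REVISION
Constraint 4 (Y != U) on D(Y)={3,4,5} D(U)={2,3}: no change => not a revision
Total revisions = 2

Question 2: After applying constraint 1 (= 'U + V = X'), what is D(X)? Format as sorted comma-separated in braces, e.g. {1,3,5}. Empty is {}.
Answer: {5}

Derivation:
Constraint 1 (U + V = X) on D(U)={2,3,4,5} D(V)={2,3,4,5} D(X)={2,3,5}: U {2,3,4,5}->{2,3}; V {2,3,4,5}->{2,3}; X {2,3,5}->{5}
So after constraint 1: D(X) = {5}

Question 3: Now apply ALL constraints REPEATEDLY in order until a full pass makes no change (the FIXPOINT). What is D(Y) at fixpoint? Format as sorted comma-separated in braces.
Answer: {3,4,5}

Derivation:
pass 0 (initial): D(Y)={1,3,4,5}
pass 1: U {2,3,4,5}->{2,3}; V {2,3,4,5}->{2,3}; X {2,3,5}->{5}; Y {1,3,4,5}->{3,4,5}
pass 2: no change
Fixpoint after 2 passes: D(Y) = {3,4,5}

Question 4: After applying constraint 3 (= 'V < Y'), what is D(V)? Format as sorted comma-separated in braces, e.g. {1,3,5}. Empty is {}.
Answer: {2,3}

Derivation:
Constraint 1 (U + V = X) on D(U)={2,3,4,5} D(V)={2,3,4,5} D(X)={2,3,5}: U {2,3,4,5}->{2,3}; V {2,3,4,5}->{2,3}; X {2,3,5}->{5}
Constraint 2 (V + U = X) on D(V)={2,3} D(U)={2,3} D(X)={5}: no change
Constraint 3 (V < Y) on D(V)={2,3} D(Y)={1,3,4,5}: Y {1,3,4,5}->{3,4,5}
So after constraint 3: D(V) = {2,3}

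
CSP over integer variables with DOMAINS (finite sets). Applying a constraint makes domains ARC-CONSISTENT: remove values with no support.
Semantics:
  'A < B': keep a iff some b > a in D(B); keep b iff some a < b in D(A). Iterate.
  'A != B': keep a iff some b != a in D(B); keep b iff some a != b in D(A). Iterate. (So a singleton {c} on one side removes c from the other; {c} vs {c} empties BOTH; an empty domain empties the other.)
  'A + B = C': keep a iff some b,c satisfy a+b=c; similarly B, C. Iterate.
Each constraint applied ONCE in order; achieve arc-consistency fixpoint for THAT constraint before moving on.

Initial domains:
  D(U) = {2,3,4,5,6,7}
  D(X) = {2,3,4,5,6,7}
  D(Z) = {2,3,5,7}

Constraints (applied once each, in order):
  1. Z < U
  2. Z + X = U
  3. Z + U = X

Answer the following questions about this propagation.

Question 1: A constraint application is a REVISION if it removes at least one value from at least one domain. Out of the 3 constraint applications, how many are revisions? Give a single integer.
Constraint 1 (Z < U) on D(Z)={2,3,5,7} D(U)={2,3,4,5,6,7}: Z {2,3,5,7}->{2,3,5}; U {2,3,4,5,6,7}->{3,4,5,6,7} => REVISION
Constraint 2 (Z + X = U) on D(Z)={2,3,5} D(X)={2,3,4,5,6,7} D(U)={3,4,5,6,7}: X {2,3,4,5,6,7}->{2,3,4,5}; U {3,4,5,6,7}->{4,5,6,7} => REVISION
Constraint 3 (Z + U = X) on D(Z)={2,3,5} D(U)={4,5,6,7} D(X)={2,3,4,5}: Z {2,3,5}->{}; U {4,5,6,7}->{}; X {2,3,4,5}->{} => REVISION
Total revisions = 3

Answer: 3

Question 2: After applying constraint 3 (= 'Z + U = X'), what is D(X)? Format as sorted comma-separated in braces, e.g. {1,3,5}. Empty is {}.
Constraint 1 (Z < U) on D(Z)={2,3,5,7} D(U)={2,3,4,5,6,7}: Z {2,3,5,7}->{2,3,5}; U {2,3,4,5,6,7}->{3,4,5,6,7}
Constraint 2 (Z + X = U) on D(Z)={2,3,5} D(X)={2,3,4,5,6,7} D(U)={3,4,5,6,7}: X {2,3,4,5,6,7}->{2,3,4,5}; U {3,4,5,6,7}->{4,5,6,7}
Constraint 3 (Z + U = X) on D(Z)={2,3,5} D(U)={4,5,6,7} D(X)={2,3,4,5}: Z {2,3,5}->{}; U {4,5,6,7}->{}; X {2,3,4,5}->{}
So after constraint 3: D(X) = {}

Answer: {}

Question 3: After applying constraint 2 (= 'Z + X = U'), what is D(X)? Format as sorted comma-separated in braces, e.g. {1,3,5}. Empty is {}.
Constraint 1 (Z < U) on D(Z)={2,3,5,7} D(U)={2,3,4,5,6,7}: Z {2,3,5,7}->{2,3,5}; U {2,3,4,5,6,7}->{3,4,5,6,7}
Constraint 2 (Z + X = U) on D(Z)={2,3,5} D(X)={2,3,4,5,6,7} D(U)={3,4,5,6,7}: X {2,3,4,5,6,7}->{2,3,4,5}; U {3,4,5,6,7}->{4,5,6,7}
So after constraint 2: D(X) = {2,3,4,5}

Answer: {2,3,4,5}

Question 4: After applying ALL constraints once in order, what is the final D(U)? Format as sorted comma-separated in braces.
Constraint 1 (Z < U) on D(Z)={2,3,5,7} D(U)={2,3,4,5,6,7}: Z {2,3,5,7}->{2,3,5}; U {2,3,4,5,6,7}->{3,4,5,6,7}
Constraint 2 (Z + X = U) on D(Z)={2,3,5} D(X)={2,3,4,5,6,7} D(U)={3,4,5,6,7}: X {2,3,4,5,6,7}->{2,3,4,5}; U {3,4,5,6,7}->{4,5,6,7}
Constraint 3 (Z + U = X) on D(Z)={2,3,5} D(U)={4,5,6,7} D(X)={2,3,4,5}: Z {2,3,5}->{}; U {4,5,6,7}->{}; X {2,3,4,5}->{}
So after all 3 constraints: D(U) = {}

Answer: {}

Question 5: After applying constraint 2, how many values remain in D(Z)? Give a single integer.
Constraint 1 (Z < U) on D(Z)={2,3,5,7} D(U)={2,3,4,5,6,7}: Z {2,3,5,7}->{2,3,5}; U {2,3,4,5,6,7}->{3,4,5,6,7}
Constraint 2 (Z + X = U) on D(Z)={2,3,5} D(X)={2,3,4,5,6,7} D(U)={3,4,5,6,7}: X {2,3,4,5,6,7}->{2,3,4,5}; U {3,4,5,6,7}->{4,5,6,7}
So after constraint 2: D(Z)={2,3,5}, size = 3

Answer: 3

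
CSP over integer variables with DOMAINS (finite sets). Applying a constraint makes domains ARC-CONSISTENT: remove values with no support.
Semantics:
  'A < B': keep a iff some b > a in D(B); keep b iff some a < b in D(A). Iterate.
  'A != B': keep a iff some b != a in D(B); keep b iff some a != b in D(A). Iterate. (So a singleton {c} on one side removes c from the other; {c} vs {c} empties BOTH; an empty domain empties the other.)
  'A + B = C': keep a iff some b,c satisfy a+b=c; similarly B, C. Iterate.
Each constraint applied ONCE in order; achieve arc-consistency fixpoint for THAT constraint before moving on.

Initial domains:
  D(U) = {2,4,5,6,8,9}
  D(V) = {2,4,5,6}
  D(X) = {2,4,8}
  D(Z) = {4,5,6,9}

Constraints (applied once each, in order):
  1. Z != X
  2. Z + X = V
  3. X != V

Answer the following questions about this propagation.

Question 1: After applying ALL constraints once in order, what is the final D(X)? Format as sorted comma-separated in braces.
Constraint 1 (Z != X) on D(Z)={4,5,6,9} D(X)={2,4,8}: no change
Constraint 2 (Z + X = V) on D(Z)={4,5,6,9} D(X)={2,4,8} D(V)={2,4,5,6}: Z {4,5,6,9}->{4}; X {2,4,8}->{2}; V {2,4,5,6}->{6}
Constraint 3 (X != V) on D(X)={2} D(V)={6}: no change
So after all 3 constraints: D(X) = {2}

Answer: {2}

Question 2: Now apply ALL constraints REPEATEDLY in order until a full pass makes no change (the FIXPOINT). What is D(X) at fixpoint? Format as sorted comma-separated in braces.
pass 0 (initial): D(X)={2,4,8}
pass 1: V {2,4,5,6}->{6}; X {2,4,8}->{2}; Z {4,5,6,9}->{4}
pass 2: no change
Fixpoint after 2 passes: D(X) = {2}

Answer: {2}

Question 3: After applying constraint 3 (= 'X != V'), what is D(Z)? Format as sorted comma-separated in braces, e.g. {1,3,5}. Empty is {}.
Constraint 1 (Z != X) on D(Z)={4,5,6,9} D(X)={2,4,8}: no change
Constraint 2 (Z + X = V) on D(Z)={4,5,6,9} D(X)={2,4,8} D(V)={2,4,5,6}: Z {4,5,6,9}->{4}; X {2,4,8}->{2}; V {2,4,5,6}->{6}
Constraint 3 (X != V) on D(X)={2} D(V)={6}: no change
So after constraint 3: D(Z) = {4}

Answer: {4}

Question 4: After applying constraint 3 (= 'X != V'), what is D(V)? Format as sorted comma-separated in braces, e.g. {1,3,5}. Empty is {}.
Answer: {6}

Derivation:
Constraint 1 (Z != X) on D(Z)={4,5,6,9} D(X)={2,4,8}: no change
Constraint 2 (Z + X = V) on D(Z)={4,5,6,9} D(X)={2,4,8} D(V)={2,4,5,6}: Z {4,5,6,9}->{4}; X {2,4,8}->{2}; V {2,4,5,6}->{6}
Constraint 3 (X != V) on D(X)={2} D(V)={6}: no change
So after constraint 3: D(V) = {6}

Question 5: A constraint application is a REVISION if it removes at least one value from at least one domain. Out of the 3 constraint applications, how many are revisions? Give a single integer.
Answer: 1

Derivation:
Constraint 1 (Z != X) on D(Z)={4,5,6,9} D(X)={2,4,8}: no change => not a revision
Constraint 2 (Z + X = V) on D(Z)={4,5,6,9} D(X)={2,4,8} D(V)={2,4,5,6}: Z {4,5,6,9}->{4}; X {2,4,8}->{2}; V {2,4,5,6}->{6} => REVISION
Constraint 3 (X != V) on D(X)={2} D(V)={6}: no change => not a revision
Total revisions = 1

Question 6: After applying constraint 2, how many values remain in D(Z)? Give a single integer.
Constraint 1 (Z != X) on D(Z)={4,5,6,9} D(X)={2,4,8}: no change
Constraint 2 (Z + X = V) on D(Z)={4,5,6,9} D(X)={2,4,8} D(V)={2,4,5,6}: Z {4,5,6,9}->{4}; X {2,4,8}->{2}; V {2,4,5,6}->{6}
So after constraint 2: D(Z)={4}, size = 1

Answer: 1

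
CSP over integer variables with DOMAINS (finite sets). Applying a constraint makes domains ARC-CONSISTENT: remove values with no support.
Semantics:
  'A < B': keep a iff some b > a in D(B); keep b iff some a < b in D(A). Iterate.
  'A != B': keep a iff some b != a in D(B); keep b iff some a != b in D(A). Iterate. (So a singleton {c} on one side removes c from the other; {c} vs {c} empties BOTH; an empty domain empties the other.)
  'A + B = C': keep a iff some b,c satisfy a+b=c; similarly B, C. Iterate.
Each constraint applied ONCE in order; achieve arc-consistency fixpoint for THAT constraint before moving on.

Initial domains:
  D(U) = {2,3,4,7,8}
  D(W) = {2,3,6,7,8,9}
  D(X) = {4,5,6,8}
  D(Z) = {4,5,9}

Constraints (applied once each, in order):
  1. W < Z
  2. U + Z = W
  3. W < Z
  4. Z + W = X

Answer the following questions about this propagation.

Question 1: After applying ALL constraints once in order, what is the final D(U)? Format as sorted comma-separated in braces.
Answer: {2,3,4}

Derivation:
Constraint 1 (W < Z) on D(W)={2,3,6,7,8,9} D(Z)={4,5,9}: W {2,3,6,7,8,9}->{2,3,6,7,8}
Constraint 2 (U + Z = W) on D(U)={2,3,4,7,8} D(Z)={4,5,9} D(W)={2,3,6,7,8}: U {2,3,4,7,8}->{2,3,4}; Z {4,5,9}->{4,5}; W {2,3,6,7,8}->{6,7,8}
Constraint 3 (W < Z) on D(W)={6,7,8} D(Z)={4,5}: W {6,7,8}->{}; Z {4,5}->{}
Constraint 4 (Z + W = X) on D(Z)={} D(W)={} D(X)={4,5,6,8}: X {4,5,6,8}->{}
So after all 4 constraints: D(U) = {2,3,4}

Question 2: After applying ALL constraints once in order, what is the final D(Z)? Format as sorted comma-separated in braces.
Answer: {}

Derivation:
Constraint 1 (W < Z) on D(W)={2,3,6,7,8,9} D(Z)={4,5,9}: W {2,3,6,7,8,9}->{2,3,6,7,8}
Constraint 2 (U + Z = W) on D(U)={2,3,4,7,8} D(Z)={4,5,9} D(W)={2,3,6,7,8}: U {2,3,4,7,8}->{2,3,4}; Z {4,5,9}->{4,5}; W {2,3,6,7,8}->{6,7,8}
Constraint 3 (W < Z) on D(W)={6,7,8} D(Z)={4,5}: W {6,7,8}->{}; Z {4,5}->{}
Constraint 4 (Z + W = X) on D(Z)={} D(W)={} D(X)={4,5,6,8}: X {4,5,6,8}->{}
So after all 4 constraints: D(Z) = {}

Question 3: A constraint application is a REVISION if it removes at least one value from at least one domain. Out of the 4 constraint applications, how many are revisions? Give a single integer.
Constraint 1 (W < Z) on D(W)={2,3,6,7,8,9} D(Z)={4,5,9}: W {2,3,6,7,8,9}->{2,3,6,7,8} => REVISION
Constraint 2 (U + Z = W) on D(U)={2,3,4,7,8} D(Z)={4,5,9} D(W)={2,3,6,7,8}: U {2,3,4,7,8}->{2,3,4}; Z {4,5,9}->{4,5}; W {2,3,6,7,8}->{6,7,8} => REVISION
Constraint 3 (W < Z) on D(W)={6,7,8} D(Z)={4,5}: W {6,7,8}->{}; Z {4,5}->{} => REVISION
Constraint 4 (Z + W = X) on D(Z)={} D(W)={} D(X)={4,5,6,8}: X {4,5,6,8}->{} => REVISION
Total revisions = 4

Answer: 4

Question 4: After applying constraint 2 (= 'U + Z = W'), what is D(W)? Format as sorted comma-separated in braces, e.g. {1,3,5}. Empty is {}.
Constraint 1 (W < Z) on D(W)={2,3,6,7,8,9} D(Z)={4,5,9}: W {2,3,6,7,8,9}->{2,3,6,7,8}
Constraint 2 (U + Z = W) on D(U)={2,3,4,7,8} D(Z)={4,5,9} D(W)={2,3,6,7,8}: U {2,3,4,7,8}->{2,3,4}; Z {4,5,9}->{4,5}; W {2,3,6,7,8}->{6,7,8}
So after constraint 2: D(W) = {6,7,8}

Answer: {6,7,8}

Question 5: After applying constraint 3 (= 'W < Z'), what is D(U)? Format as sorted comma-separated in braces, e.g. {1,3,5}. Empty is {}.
Answer: {2,3,4}

Derivation:
Constraint 1 (W < Z) on D(W)={2,3,6,7,8,9} D(Z)={4,5,9}: W {2,3,6,7,8,9}->{2,3,6,7,8}
Constraint 2 (U + Z = W) on D(U)={2,3,4,7,8} D(Z)={4,5,9} D(W)={2,3,6,7,8}: U {2,3,4,7,8}->{2,3,4}; Z {4,5,9}->{4,5}; W {2,3,6,7,8}->{6,7,8}
Constraint 3 (W < Z) on D(W)={6,7,8} D(Z)={4,5}: W {6,7,8}->{}; Z {4,5}->{}
So after constraint 3: D(U) = {2,3,4}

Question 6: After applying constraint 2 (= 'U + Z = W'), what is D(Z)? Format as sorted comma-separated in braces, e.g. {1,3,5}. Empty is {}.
Answer: {4,5}

Derivation:
Constraint 1 (W < Z) on D(W)={2,3,6,7,8,9} D(Z)={4,5,9}: W {2,3,6,7,8,9}->{2,3,6,7,8}
Constraint 2 (U + Z = W) on D(U)={2,3,4,7,8} D(Z)={4,5,9} D(W)={2,3,6,7,8}: U {2,3,4,7,8}->{2,3,4}; Z {4,5,9}->{4,5}; W {2,3,6,7,8}->{6,7,8}
So after constraint 2: D(Z) = {4,5}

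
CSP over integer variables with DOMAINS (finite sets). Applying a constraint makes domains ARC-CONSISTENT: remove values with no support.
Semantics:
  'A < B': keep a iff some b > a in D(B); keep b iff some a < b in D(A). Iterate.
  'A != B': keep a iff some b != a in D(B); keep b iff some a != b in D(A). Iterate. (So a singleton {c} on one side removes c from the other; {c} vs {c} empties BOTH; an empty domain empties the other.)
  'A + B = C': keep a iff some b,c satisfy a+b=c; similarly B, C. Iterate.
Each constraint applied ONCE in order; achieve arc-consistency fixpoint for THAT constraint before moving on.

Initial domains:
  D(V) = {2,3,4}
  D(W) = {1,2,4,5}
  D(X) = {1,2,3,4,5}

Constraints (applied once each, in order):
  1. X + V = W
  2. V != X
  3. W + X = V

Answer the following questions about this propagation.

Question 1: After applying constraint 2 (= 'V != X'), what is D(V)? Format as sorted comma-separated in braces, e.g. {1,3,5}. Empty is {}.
Constraint 1 (X + V = W) on D(X)={1,2,3,4,5} D(V)={2,3,4} D(W)={1,2,4,5}: X {1,2,3,4,5}->{1,2,3}; W {1,2,4,5}->{4,5}
Constraint 2 (V != X) on D(V)={2,3,4} D(X)={1,2,3}: no change
So after constraint 2: D(V) = {2,3,4}

Answer: {2,3,4}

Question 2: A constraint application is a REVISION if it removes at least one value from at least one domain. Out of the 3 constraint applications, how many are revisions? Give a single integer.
Constraint 1 (X + V = W) on D(X)={1,2,3,4,5} D(V)={2,3,4} D(W)={1,2,4,5}: X {1,2,3,4,5}->{1,2,3}; W {1,2,4,5}->{4,5} => REVISION
Constraint 2 (V != X) on D(V)={2,3,4} D(X)={1,2,3}: no change => not a revision
Constraint 3 (W + X = V) on D(W)={4,5} D(X)={1,2,3} D(V)={2,3,4}: W {4,5}->{}; X {1,2,3}->{}; V {2,3,4}->{} => REVISION
Total revisions = 2

Answer: 2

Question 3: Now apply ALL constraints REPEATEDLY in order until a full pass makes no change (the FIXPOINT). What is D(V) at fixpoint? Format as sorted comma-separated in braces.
Answer: {}

Derivation:
pass 0 (initial): D(V)={2,3,4}
pass 1: V {2,3,4}->{}; W {1,2,4,5}->{}; X {1,2,3,4,5}->{}
pass 2: no change
Fixpoint after 2 passes: D(V) = {}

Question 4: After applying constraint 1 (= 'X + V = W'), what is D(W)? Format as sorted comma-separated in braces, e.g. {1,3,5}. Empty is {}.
Answer: {4,5}

Derivation:
Constraint 1 (X + V = W) on D(X)={1,2,3,4,5} D(V)={2,3,4} D(W)={1,2,4,5}: X {1,2,3,4,5}->{1,2,3}; W {1,2,4,5}->{4,5}
So after constraint 1: D(W) = {4,5}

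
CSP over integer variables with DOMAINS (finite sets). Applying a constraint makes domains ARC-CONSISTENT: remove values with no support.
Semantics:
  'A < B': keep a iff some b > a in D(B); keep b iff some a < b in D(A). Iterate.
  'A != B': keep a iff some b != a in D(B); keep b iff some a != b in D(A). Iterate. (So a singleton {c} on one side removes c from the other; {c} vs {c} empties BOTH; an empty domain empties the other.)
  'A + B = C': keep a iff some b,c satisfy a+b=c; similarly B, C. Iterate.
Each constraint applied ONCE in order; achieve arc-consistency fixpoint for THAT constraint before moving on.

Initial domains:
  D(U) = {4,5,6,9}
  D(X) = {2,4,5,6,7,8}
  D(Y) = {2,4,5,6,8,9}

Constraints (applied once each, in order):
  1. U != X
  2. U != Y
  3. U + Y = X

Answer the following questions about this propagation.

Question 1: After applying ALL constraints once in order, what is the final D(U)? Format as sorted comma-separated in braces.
Answer: {4,5,6}

Derivation:
Constraint 1 (U != X) on D(U)={4,5,6,9} D(X)={2,4,5,6,7,8}: no change
Constraint 2 (U != Y) on D(U)={4,5,6,9} D(Y)={2,4,5,6,8,9}: no change
Constraint 3 (U + Y = X) on D(U)={4,5,6,9} D(Y)={2,4,5,6,8,9} D(X)={2,4,5,6,7,8}: U {4,5,6,9}->{4,5,6}; Y {2,4,5,6,8,9}->{2,4}; X {2,4,5,6,7,8}->{6,7,8}
So after all 3 constraints: D(U) = {4,5,6}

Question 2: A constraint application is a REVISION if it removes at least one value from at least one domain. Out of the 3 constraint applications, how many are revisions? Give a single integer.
Answer: 1

Derivation:
Constraint 1 (U != X) on D(U)={4,5,6,9} D(X)={2,4,5,6,7,8}: no change => not a revision
Constraint 2 (U != Y) on D(U)={4,5,6,9} D(Y)={2,4,5,6,8,9}: no change => not a revision
Constraint 3 (U + Y = X) on D(U)={4,5,6,9} D(Y)={2,4,5,6,8,9} D(X)={2,4,5,6,7,8}: U {4,5,6,9}->{4,5,6}; Y {2,4,5,6,8,9}->{2,4}; X {2,4,5,6,7,8}->{6,7,8} => REVISION
Total revisions = 1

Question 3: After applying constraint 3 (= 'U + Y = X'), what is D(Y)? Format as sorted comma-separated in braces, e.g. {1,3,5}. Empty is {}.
Answer: {2,4}

Derivation:
Constraint 1 (U != X) on D(U)={4,5,6,9} D(X)={2,4,5,6,7,8}: no change
Constraint 2 (U != Y) on D(U)={4,5,6,9} D(Y)={2,4,5,6,8,9}: no change
Constraint 3 (U + Y = X) on D(U)={4,5,6,9} D(Y)={2,4,5,6,8,9} D(X)={2,4,5,6,7,8}: U {4,5,6,9}->{4,5,6}; Y {2,4,5,6,8,9}->{2,4}; X {2,4,5,6,7,8}->{6,7,8}
So after constraint 3: D(Y) = {2,4}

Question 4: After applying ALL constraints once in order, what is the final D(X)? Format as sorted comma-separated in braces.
Answer: {6,7,8}

Derivation:
Constraint 1 (U != X) on D(U)={4,5,6,9} D(X)={2,4,5,6,7,8}: no change
Constraint 2 (U != Y) on D(U)={4,5,6,9} D(Y)={2,4,5,6,8,9}: no change
Constraint 3 (U + Y = X) on D(U)={4,5,6,9} D(Y)={2,4,5,6,8,9} D(X)={2,4,5,6,7,8}: U {4,5,6,9}->{4,5,6}; Y {2,4,5,6,8,9}->{2,4}; X {2,4,5,6,7,8}->{6,7,8}
So after all 3 constraints: D(X) = {6,7,8}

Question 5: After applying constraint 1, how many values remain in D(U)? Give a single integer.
Constraint 1 (U != X) on D(U)={4,5,6,9} D(X)={2,4,5,6,7,8}: no change
So after constraint 1: D(U)={4,5,6,9}, size = 4

Answer: 4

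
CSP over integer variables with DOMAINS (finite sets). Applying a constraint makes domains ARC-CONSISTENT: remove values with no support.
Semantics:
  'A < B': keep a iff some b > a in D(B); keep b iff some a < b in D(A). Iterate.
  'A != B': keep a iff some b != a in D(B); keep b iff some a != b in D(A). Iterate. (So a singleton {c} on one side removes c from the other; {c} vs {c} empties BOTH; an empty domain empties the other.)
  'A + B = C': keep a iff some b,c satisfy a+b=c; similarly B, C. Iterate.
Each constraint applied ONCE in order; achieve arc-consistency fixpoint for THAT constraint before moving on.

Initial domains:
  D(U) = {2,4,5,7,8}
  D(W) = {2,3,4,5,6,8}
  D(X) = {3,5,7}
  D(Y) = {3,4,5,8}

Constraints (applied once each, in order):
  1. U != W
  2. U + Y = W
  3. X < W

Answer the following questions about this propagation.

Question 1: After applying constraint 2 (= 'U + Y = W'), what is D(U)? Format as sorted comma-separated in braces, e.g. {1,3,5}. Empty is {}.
Constraint 1 (U != W) on D(U)={2,4,5,7,8} D(W)={2,3,4,5,6,8}: no change
Constraint 2 (U + Y = W) on D(U)={2,4,5,7,8} D(Y)={3,4,5,8} D(W)={2,3,4,5,6,8}: U {2,4,5,7,8}->{2,4,5}; Y {3,4,5,8}->{3,4}; W {2,3,4,5,6,8}->{5,6,8}
So after constraint 2: D(U) = {2,4,5}

Answer: {2,4,5}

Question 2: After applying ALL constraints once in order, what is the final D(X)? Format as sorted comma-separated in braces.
Answer: {3,5,7}

Derivation:
Constraint 1 (U != W) on D(U)={2,4,5,7,8} D(W)={2,3,4,5,6,8}: no change
Constraint 2 (U + Y = W) on D(U)={2,4,5,7,8} D(Y)={3,4,5,8} D(W)={2,3,4,5,6,8}: U {2,4,5,7,8}->{2,4,5}; Y {3,4,5,8}->{3,4}; W {2,3,4,5,6,8}->{5,6,8}
Constraint 3 (X < W) on D(X)={3,5,7} D(W)={5,6,8}: no change
So after all 3 constraints: D(X) = {3,5,7}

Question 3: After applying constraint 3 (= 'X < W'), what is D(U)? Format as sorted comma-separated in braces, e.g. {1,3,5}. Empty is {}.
Constraint 1 (U != W) on D(U)={2,4,5,7,8} D(W)={2,3,4,5,6,8}: no change
Constraint 2 (U + Y = W) on D(U)={2,4,5,7,8} D(Y)={3,4,5,8} D(W)={2,3,4,5,6,8}: U {2,4,5,7,8}->{2,4,5}; Y {3,4,5,8}->{3,4}; W {2,3,4,5,6,8}->{5,6,8}
Constraint 3 (X < W) on D(X)={3,5,7} D(W)={5,6,8}: no change
So after constraint 3: D(U) = {2,4,5}

Answer: {2,4,5}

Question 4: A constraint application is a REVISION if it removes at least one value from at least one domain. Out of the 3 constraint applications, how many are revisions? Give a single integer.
Constraint 1 (U != W) on D(U)={2,4,5,7,8} D(W)={2,3,4,5,6,8}: no change => not a revision
Constraint 2 (U + Y = W) on D(U)={2,4,5,7,8} D(Y)={3,4,5,8} D(W)={2,3,4,5,6,8}: U {2,4,5,7,8}->{2,4,5}; Y {3,4,5,8}->{3,4}; W {2,3,4,5,6,8}->{5,6,8} => REVISION
Constraint 3 (X < W) on D(X)={3,5,7} D(W)={5,6,8}: no change => not a revision
Total revisions = 1

Answer: 1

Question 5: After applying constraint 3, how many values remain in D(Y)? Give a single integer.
Answer: 2

Derivation:
Constraint 1 (U != W) on D(U)={2,4,5,7,8} D(W)={2,3,4,5,6,8}: no change
Constraint 2 (U + Y = W) on D(U)={2,4,5,7,8} D(Y)={3,4,5,8} D(W)={2,3,4,5,6,8}: U {2,4,5,7,8}->{2,4,5}; Y {3,4,5,8}->{3,4}; W {2,3,4,5,6,8}->{5,6,8}
Constraint 3 (X < W) on D(X)={3,5,7} D(W)={5,6,8}: no change
So after constraint 3: D(Y)={3,4}, size = 2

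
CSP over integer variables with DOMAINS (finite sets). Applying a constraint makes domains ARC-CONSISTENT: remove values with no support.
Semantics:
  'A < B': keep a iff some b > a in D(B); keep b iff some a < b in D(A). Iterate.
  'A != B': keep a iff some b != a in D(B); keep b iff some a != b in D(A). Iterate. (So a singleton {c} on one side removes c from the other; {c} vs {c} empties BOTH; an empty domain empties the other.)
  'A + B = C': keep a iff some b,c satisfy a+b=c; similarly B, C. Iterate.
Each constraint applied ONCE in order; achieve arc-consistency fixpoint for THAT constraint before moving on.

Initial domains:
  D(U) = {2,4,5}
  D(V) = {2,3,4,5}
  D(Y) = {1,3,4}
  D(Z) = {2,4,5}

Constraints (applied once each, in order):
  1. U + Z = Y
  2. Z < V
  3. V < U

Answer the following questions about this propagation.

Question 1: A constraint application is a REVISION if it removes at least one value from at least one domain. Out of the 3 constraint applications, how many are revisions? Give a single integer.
Answer: 3

Derivation:
Constraint 1 (U + Z = Y) on D(U)={2,4,5} D(Z)={2,4,5} D(Y)={1,3,4}: U {2,4,5}->{2}; Z {2,4,5}->{2}; Y {1,3,4}->{4} => REVISION
Constraint 2 (Z < V) on D(Z)={2} D(V)={2,3,4,5}: V {2,3,4,5}->{3,4,5} => REVISION
Constraint 3 (V < U) on D(V)={3,4,5} D(U)={2}: V {3,4,5}->{}; U {2}->{} => REVISION
Total revisions = 3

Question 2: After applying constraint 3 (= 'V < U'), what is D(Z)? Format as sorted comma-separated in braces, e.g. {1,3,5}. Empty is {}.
Answer: {2}

Derivation:
Constraint 1 (U + Z = Y) on D(U)={2,4,5} D(Z)={2,4,5} D(Y)={1,3,4}: U {2,4,5}->{2}; Z {2,4,5}->{2}; Y {1,3,4}->{4}
Constraint 2 (Z < V) on D(Z)={2} D(V)={2,3,4,5}: V {2,3,4,5}->{3,4,5}
Constraint 3 (V < U) on D(V)={3,4,5} D(U)={2}: V {3,4,5}->{}; U {2}->{}
So after constraint 3: D(Z) = {2}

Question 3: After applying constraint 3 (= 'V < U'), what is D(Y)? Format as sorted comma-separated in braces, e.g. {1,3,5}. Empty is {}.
Constraint 1 (U + Z = Y) on D(U)={2,4,5} D(Z)={2,4,5} D(Y)={1,3,4}: U {2,4,5}->{2}; Z {2,4,5}->{2}; Y {1,3,4}->{4}
Constraint 2 (Z < V) on D(Z)={2} D(V)={2,3,4,5}: V {2,3,4,5}->{3,4,5}
Constraint 3 (V < U) on D(V)={3,4,5} D(U)={2}: V {3,4,5}->{}; U {2}->{}
So after constraint 3: D(Y) = {4}

Answer: {4}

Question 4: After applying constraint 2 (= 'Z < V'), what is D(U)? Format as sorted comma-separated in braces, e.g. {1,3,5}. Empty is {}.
Answer: {2}

Derivation:
Constraint 1 (U + Z = Y) on D(U)={2,4,5} D(Z)={2,4,5} D(Y)={1,3,4}: U {2,4,5}->{2}; Z {2,4,5}->{2}; Y {1,3,4}->{4}
Constraint 2 (Z < V) on D(Z)={2} D(V)={2,3,4,5}: V {2,3,4,5}->{3,4,5}
So after constraint 2: D(U) = {2}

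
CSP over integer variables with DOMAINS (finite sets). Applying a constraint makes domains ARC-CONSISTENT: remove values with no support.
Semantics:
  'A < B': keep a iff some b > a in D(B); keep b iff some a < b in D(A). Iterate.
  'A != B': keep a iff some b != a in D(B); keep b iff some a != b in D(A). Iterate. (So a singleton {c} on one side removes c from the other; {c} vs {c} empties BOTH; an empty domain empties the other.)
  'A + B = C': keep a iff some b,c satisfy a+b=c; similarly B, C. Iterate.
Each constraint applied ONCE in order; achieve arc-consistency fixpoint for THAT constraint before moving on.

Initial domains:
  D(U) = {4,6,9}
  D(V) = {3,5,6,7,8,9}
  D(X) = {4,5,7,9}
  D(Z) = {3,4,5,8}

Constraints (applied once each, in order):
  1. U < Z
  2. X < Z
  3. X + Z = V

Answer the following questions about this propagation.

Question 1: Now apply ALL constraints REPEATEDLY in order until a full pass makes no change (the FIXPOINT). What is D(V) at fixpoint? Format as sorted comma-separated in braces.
pass 0 (initial): D(V)={3,5,6,7,8,9}
pass 1: U {4,6,9}->{4,6}; V {3,5,6,7,8,9}->{9}; X {4,5,7,9}->{4}; Z {3,4,5,8}->{5}
pass 2: U {4,6}->{4}
pass 3: no change
Fixpoint after 3 passes: D(V) = {9}

Answer: {9}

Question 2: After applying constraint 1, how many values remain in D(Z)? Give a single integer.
Answer: 2

Derivation:
Constraint 1 (U < Z) on D(U)={4,6,9} D(Z)={3,4,5,8}: U {4,6,9}->{4,6}; Z {3,4,5,8}->{5,8}
So after constraint 1: D(Z)={5,8}, size = 2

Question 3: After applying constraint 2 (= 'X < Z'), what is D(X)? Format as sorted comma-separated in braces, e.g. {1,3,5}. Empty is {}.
Answer: {4,5,7}

Derivation:
Constraint 1 (U < Z) on D(U)={4,6,9} D(Z)={3,4,5,8}: U {4,6,9}->{4,6}; Z {3,4,5,8}->{5,8}
Constraint 2 (X < Z) on D(X)={4,5,7,9} D(Z)={5,8}: X {4,5,7,9}->{4,5,7}
So after constraint 2: D(X) = {4,5,7}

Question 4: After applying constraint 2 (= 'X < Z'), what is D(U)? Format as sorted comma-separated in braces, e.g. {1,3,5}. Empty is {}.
Answer: {4,6}

Derivation:
Constraint 1 (U < Z) on D(U)={4,6,9} D(Z)={3,4,5,8}: U {4,6,9}->{4,6}; Z {3,4,5,8}->{5,8}
Constraint 2 (X < Z) on D(X)={4,5,7,9} D(Z)={5,8}: X {4,5,7,9}->{4,5,7}
So after constraint 2: D(U) = {4,6}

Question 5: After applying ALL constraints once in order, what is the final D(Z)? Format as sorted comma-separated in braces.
Answer: {5}

Derivation:
Constraint 1 (U < Z) on D(U)={4,6,9} D(Z)={3,4,5,8}: U {4,6,9}->{4,6}; Z {3,4,5,8}->{5,8}
Constraint 2 (X < Z) on D(X)={4,5,7,9} D(Z)={5,8}: X {4,5,7,9}->{4,5,7}
Constraint 3 (X + Z = V) on D(X)={4,5,7} D(Z)={5,8} D(V)={3,5,6,7,8,9}: X {4,5,7}->{4}; Z {5,8}->{5}; V {3,5,6,7,8,9}->{9}
So after all 3 constraints: D(Z) = {5}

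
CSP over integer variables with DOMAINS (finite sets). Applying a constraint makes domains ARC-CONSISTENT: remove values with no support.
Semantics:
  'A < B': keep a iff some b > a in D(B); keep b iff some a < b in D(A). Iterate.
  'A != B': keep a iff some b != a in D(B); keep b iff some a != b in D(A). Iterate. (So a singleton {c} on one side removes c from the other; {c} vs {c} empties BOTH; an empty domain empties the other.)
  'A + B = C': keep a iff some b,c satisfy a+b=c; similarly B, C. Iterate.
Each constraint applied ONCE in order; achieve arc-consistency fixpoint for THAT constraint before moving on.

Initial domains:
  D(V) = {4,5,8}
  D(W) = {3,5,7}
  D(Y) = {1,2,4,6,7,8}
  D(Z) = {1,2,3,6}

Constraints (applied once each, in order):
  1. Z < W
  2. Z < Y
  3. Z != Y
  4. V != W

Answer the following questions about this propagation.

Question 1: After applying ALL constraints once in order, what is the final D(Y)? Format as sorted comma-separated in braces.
Constraint 1 (Z < W) on D(Z)={1,2,3,6} D(W)={3,5,7}: no change
Constraint 2 (Z < Y) on D(Z)={1,2,3,6} D(Y)={1,2,4,6,7,8}: Y {1,2,4,6,7,8}->{2,4,6,7,8}
Constraint 3 (Z != Y) on D(Z)={1,2,3,6} D(Y)={2,4,6,7,8}: no change
Constraint 4 (V != W) on D(V)={4,5,8} D(W)={3,5,7}: no change
So after all 4 constraints: D(Y) = {2,4,6,7,8}

Answer: {2,4,6,7,8}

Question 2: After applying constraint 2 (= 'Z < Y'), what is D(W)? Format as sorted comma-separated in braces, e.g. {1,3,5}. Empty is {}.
Constraint 1 (Z < W) on D(Z)={1,2,3,6} D(W)={3,5,7}: no change
Constraint 2 (Z < Y) on D(Z)={1,2,3,6} D(Y)={1,2,4,6,7,8}: Y {1,2,4,6,7,8}->{2,4,6,7,8}
So after constraint 2: D(W) = {3,5,7}

Answer: {3,5,7}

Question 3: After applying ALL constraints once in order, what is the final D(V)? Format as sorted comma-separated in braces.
Answer: {4,5,8}

Derivation:
Constraint 1 (Z < W) on D(Z)={1,2,3,6} D(W)={3,5,7}: no change
Constraint 2 (Z < Y) on D(Z)={1,2,3,6} D(Y)={1,2,4,6,7,8}: Y {1,2,4,6,7,8}->{2,4,6,7,8}
Constraint 3 (Z != Y) on D(Z)={1,2,3,6} D(Y)={2,4,6,7,8}: no change
Constraint 4 (V != W) on D(V)={4,5,8} D(W)={3,5,7}: no change
So after all 4 constraints: D(V) = {4,5,8}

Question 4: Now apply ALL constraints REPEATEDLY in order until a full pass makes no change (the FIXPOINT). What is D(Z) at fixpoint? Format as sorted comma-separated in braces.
pass 0 (initial): D(Z)={1,2,3,6}
pass 1: Y {1,2,4,6,7,8}->{2,4,6,7,8}
pass 2: no change
Fixpoint after 2 passes: D(Z) = {1,2,3,6}

Answer: {1,2,3,6}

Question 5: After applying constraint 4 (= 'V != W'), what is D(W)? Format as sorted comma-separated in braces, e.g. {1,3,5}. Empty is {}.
Answer: {3,5,7}

Derivation:
Constraint 1 (Z < W) on D(Z)={1,2,3,6} D(W)={3,5,7}: no change
Constraint 2 (Z < Y) on D(Z)={1,2,3,6} D(Y)={1,2,4,6,7,8}: Y {1,2,4,6,7,8}->{2,4,6,7,8}
Constraint 3 (Z != Y) on D(Z)={1,2,3,6} D(Y)={2,4,6,7,8}: no change
Constraint 4 (V != W) on D(V)={4,5,8} D(W)={3,5,7}: no change
So after constraint 4: D(W) = {3,5,7}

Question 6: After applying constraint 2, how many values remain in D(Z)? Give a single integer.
Constraint 1 (Z < W) on D(Z)={1,2,3,6} D(W)={3,5,7}: no change
Constraint 2 (Z < Y) on D(Z)={1,2,3,6} D(Y)={1,2,4,6,7,8}: Y {1,2,4,6,7,8}->{2,4,6,7,8}
So after constraint 2: D(Z)={1,2,3,6}, size = 4

Answer: 4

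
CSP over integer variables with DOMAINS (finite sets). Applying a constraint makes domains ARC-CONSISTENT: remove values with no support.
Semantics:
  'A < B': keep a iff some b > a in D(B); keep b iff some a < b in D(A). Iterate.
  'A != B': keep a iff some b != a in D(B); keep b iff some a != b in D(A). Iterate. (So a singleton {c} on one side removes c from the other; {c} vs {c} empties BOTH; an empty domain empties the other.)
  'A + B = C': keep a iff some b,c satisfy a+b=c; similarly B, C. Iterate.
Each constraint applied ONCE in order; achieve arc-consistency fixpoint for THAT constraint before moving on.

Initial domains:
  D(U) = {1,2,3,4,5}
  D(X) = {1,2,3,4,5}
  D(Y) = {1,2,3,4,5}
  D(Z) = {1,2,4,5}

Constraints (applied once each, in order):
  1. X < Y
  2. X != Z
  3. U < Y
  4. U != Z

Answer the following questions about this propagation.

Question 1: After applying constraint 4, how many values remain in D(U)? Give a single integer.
Answer: 4

Derivation:
Constraint 1 (X < Y) on D(X)={1,2,3,4,5} D(Y)={1,2,3,4,5}: X {1,2,3,4,5}->{1,2,3,4}; Y {1,2,3,4,5}->{2,3,4,5}
Constraint 2 (X != Z) on D(X)={1,2,3,4} D(Z)={1,2,4,5}: no change
Constraint 3 (U < Y) on D(U)={1,2,3,4,5} D(Y)={2,3,4,5}: U {1,2,3,4,5}->{1,2,3,4}
Constraint 4 (U != Z) on D(U)={1,2,3,4} D(Z)={1,2,4,5}: no change
So after constraint 4: D(U)={1,2,3,4}, size = 4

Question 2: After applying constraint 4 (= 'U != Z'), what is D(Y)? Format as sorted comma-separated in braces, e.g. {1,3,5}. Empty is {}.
Constraint 1 (X < Y) on D(X)={1,2,3,4,5} D(Y)={1,2,3,4,5}: X {1,2,3,4,5}->{1,2,3,4}; Y {1,2,3,4,5}->{2,3,4,5}
Constraint 2 (X != Z) on D(X)={1,2,3,4} D(Z)={1,2,4,5}: no change
Constraint 3 (U < Y) on D(U)={1,2,3,4,5} D(Y)={2,3,4,5}: U {1,2,3,4,5}->{1,2,3,4}
Constraint 4 (U != Z) on D(U)={1,2,3,4} D(Z)={1,2,4,5}: no change
So after constraint 4: D(Y) = {2,3,4,5}

Answer: {2,3,4,5}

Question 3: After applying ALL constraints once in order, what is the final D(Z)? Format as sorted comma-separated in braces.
Answer: {1,2,4,5}

Derivation:
Constraint 1 (X < Y) on D(X)={1,2,3,4,5} D(Y)={1,2,3,4,5}: X {1,2,3,4,5}->{1,2,3,4}; Y {1,2,3,4,5}->{2,3,4,5}
Constraint 2 (X != Z) on D(X)={1,2,3,4} D(Z)={1,2,4,5}: no change
Constraint 3 (U < Y) on D(U)={1,2,3,4,5} D(Y)={2,3,4,5}: U {1,2,3,4,5}->{1,2,3,4}
Constraint 4 (U != Z) on D(U)={1,2,3,4} D(Z)={1,2,4,5}: no change
So after all 4 constraints: D(Z) = {1,2,4,5}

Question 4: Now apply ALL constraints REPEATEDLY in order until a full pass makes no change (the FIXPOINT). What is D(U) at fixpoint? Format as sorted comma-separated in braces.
pass 0 (initial): D(U)={1,2,3,4,5}
pass 1: U {1,2,3,4,5}->{1,2,3,4}; X {1,2,3,4,5}->{1,2,3,4}; Y {1,2,3,4,5}->{2,3,4,5}
pass 2: no change
Fixpoint after 2 passes: D(U) = {1,2,3,4}

Answer: {1,2,3,4}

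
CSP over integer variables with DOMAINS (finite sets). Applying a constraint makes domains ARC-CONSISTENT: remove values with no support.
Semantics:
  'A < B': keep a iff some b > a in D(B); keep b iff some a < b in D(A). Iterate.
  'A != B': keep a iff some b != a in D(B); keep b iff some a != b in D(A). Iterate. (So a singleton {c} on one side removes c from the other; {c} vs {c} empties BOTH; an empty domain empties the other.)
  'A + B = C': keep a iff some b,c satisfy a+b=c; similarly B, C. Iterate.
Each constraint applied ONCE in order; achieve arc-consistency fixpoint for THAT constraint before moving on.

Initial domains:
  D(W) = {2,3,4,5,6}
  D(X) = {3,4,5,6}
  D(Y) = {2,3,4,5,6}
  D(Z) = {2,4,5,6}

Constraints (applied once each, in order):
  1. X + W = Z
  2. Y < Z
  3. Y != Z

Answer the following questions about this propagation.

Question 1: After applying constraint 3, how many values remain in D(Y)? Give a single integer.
Answer: 4

Derivation:
Constraint 1 (X + W = Z) on D(X)={3,4,5,6} D(W)={2,3,4,5,6} D(Z)={2,4,5,6}: X {3,4,5,6}->{3,4}; W {2,3,4,5,6}->{2,3}; Z {2,4,5,6}->{5,6}
Constraint 2 (Y < Z) on D(Y)={2,3,4,5,6} D(Z)={5,6}: Y {2,3,4,5,6}->{2,3,4,5}
Constraint 3 (Y != Z) on D(Y)={2,3,4,5} D(Z)={5,6}: no change
So after constraint 3: D(Y)={2,3,4,5}, size = 4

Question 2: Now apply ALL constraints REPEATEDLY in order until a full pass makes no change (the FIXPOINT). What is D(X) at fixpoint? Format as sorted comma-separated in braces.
Answer: {3,4}

Derivation:
pass 0 (initial): D(X)={3,4,5,6}
pass 1: W {2,3,4,5,6}->{2,3}; X {3,4,5,6}->{3,4}; Y {2,3,4,5,6}->{2,3,4,5}; Z {2,4,5,6}->{5,6}
pass 2: no change
Fixpoint after 2 passes: D(X) = {3,4}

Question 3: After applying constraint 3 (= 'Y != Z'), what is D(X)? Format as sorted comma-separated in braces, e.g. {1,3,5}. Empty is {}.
Answer: {3,4}

Derivation:
Constraint 1 (X + W = Z) on D(X)={3,4,5,6} D(W)={2,3,4,5,6} D(Z)={2,4,5,6}: X {3,4,5,6}->{3,4}; W {2,3,4,5,6}->{2,3}; Z {2,4,5,6}->{5,6}
Constraint 2 (Y < Z) on D(Y)={2,3,4,5,6} D(Z)={5,6}: Y {2,3,4,5,6}->{2,3,4,5}
Constraint 3 (Y != Z) on D(Y)={2,3,4,5} D(Z)={5,6}: no change
So after constraint 3: D(X) = {3,4}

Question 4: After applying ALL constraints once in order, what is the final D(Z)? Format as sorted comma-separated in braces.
Answer: {5,6}

Derivation:
Constraint 1 (X + W = Z) on D(X)={3,4,5,6} D(W)={2,3,4,5,6} D(Z)={2,4,5,6}: X {3,4,5,6}->{3,4}; W {2,3,4,5,6}->{2,3}; Z {2,4,5,6}->{5,6}
Constraint 2 (Y < Z) on D(Y)={2,3,4,5,6} D(Z)={5,6}: Y {2,3,4,5,6}->{2,3,4,5}
Constraint 3 (Y != Z) on D(Y)={2,3,4,5} D(Z)={5,6}: no change
So after all 3 constraints: D(Z) = {5,6}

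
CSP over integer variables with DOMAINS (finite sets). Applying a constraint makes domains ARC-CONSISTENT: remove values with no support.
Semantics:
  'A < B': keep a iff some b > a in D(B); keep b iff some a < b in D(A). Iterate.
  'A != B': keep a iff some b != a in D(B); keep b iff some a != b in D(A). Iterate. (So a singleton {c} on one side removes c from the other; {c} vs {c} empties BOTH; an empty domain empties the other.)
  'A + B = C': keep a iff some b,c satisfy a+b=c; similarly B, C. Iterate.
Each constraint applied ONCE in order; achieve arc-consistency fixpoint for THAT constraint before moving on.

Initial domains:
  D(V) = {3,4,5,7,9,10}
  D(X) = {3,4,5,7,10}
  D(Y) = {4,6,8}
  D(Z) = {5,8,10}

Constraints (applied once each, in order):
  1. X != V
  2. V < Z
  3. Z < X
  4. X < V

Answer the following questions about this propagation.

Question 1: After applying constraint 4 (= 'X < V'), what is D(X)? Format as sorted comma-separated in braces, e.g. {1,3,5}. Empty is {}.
Answer: {7}

Derivation:
Constraint 1 (X != V) on D(X)={3,4,5,7,10} D(V)={3,4,5,7,9,10}: no change
Constraint 2 (V < Z) on D(V)={3,4,5,7,9,10} D(Z)={5,8,10}: V {3,4,5,7,9,10}->{3,4,5,7,9}
Constraint 3 (Z < X) on D(Z)={5,8,10} D(X)={3,4,5,7,10}: Z {5,8,10}->{5,8}; X {3,4,5,7,10}->{7,10}
Constraint 4 (X < V) on D(X)={7,10} D(V)={3,4,5,7,9}: X {7,10}->{7}; V {3,4,5,7,9}->{9}
So after constraint 4: D(X) = {7}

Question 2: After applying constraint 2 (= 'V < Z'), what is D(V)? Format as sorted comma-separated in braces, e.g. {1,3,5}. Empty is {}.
Answer: {3,4,5,7,9}

Derivation:
Constraint 1 (X != V) on D(X)={3,4,5,7,10} D(V)={3,4,5,7,9,10}: no change
Constraint 2 (V < Z) on D(V)={3,4,5,7,9,10} D(Z)={5,8,10}: V {3,4,5,7,9,10}->{3,4,5,7,9}
So after constraint 2: D(V) = {3,4,5,7,9}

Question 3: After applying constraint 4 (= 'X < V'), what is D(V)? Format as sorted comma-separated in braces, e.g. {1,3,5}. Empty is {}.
Constraint 1 (X != V) on D(X)={3,4,5,7,10} D(V)={3,4,5,7,9,10}: no change
Constraint 2 (V < Z) on D(V)={3,4,5,7,9,10} D(Z)={5,8,10}: V {3,4,5,7,9,10}->{3,4,5,7,9}
Constraint 3 (Z < X) on D(Z)={5,8,10} D(X)={3,4,5,7,10}: Z {5,8,10}->{5,8}; X {3,4,5,7,10}->{7,10}
Constraint 4 (X < V) on D(X)={7,10} D(V)={3,4,5,7,9}: X {7,10}->{7}; V {3,4,5,7,9}->{9}
So after constraint 4: D(V) = {9}

Answer: {9}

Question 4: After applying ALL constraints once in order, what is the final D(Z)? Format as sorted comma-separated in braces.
Answer: {5,8}

Derivation:
Constraint 1 (X != V) on D(X)={3,4,5,7,10} D(V)={3,4,5,7,9,10}: no change
Constraint 2 (V < Z) on D(V)={3,4,5,7,9,10} D(Z)={5,8,10}: V {3,4,5,7,9,10}->{3,4,5,7,9}
Constraint 3 (Z < X) on D(Z)={5,8,10} D(X)={3,4,5,7,10}: Z {5,8,10}->{5,8}; X {3,4,5,7,10}->{7,10}
Constraint 4 (X < V) on D(X)={7,10} D(V)={3,4,5,7,9}: X {7,10}->{7}; V {3,4,5,7,9}->{9}
So after all 4 constraints: D(Z) = {5,8}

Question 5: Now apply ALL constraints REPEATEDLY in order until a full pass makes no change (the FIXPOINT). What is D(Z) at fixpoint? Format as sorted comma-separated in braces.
Answer: {}

Derivation:
pass 0 (initial): D(Z)={5,8,10}
pass 1: V {3,4,5,7,9,10}->{9}; X {3,4,5,7,10}->{7}; Z {5,8,10}->{5,8}
pass 2: V {9}->{}; X {7}->{}; Z {5,8}->{}
pass 3: no change
Fixpoint after 3 passes: D(Z) = {}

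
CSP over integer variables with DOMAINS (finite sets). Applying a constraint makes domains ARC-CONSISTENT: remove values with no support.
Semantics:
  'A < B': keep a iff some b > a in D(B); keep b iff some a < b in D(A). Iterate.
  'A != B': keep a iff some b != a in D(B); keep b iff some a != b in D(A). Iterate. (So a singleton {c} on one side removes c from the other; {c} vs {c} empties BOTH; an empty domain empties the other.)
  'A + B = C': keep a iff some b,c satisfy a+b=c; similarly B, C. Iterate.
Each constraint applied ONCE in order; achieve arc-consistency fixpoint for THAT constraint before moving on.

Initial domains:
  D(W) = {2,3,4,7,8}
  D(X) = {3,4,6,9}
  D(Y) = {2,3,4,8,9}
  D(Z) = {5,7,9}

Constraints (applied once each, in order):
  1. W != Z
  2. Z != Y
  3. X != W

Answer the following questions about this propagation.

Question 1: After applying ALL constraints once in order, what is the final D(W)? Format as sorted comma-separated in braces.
Constraint 1 (W != Z) on D(W)={2,3,4,7,8} D(Z)={5,7,9}: no change
Constraint 2 (Z != Y) on D(Z)={5,7,9} D(Y)={2,3,4,8,9}: no change
Constraint 3 (X != W) on D(X)={3,4,6,9} D(W)={2,3,4,7,8}: no change
So after all 3 constraints: D(W) = {2,3,4,7,8}

Answer: {2,3,4,7,8}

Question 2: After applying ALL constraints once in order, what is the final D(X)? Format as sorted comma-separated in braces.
Answer: {3,4,6,9}

Derivation:
Constraint 1 (W != Z) on D(W)={2,3,4,7,8} D(Z)={5,7,9}: no change
Constraint 2 (Z != Y) on D(Z)={5,7,9} D(Y)={2,3,4,8,9}: no change
Constraint 3 (X != W) on D(X)={3,4,6,9} D(W)={2,3,4,7,8}: no change
So after all 3 constraints: D(X) = {3,4,6,9}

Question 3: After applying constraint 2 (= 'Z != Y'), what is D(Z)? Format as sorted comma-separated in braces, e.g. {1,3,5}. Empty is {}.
Answer: {5,7,9}

Derivation:
Constraint 1 (W != Z) on D(W)={2,3,4,7,8} D(Z)={5,7,9}: no change
Constraint 2 (Z != Y) on D(Z)={5,7,9} D(Y)={2,3,4,8,9}: no change
So after constraint 2: D(Z) = {5,7,9}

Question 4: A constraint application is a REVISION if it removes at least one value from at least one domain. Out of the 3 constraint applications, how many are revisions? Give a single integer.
Constraint 1 (W != Z) on D(W)={2,3,4,7,8} D(Z)={5,7,9}: no change => not a revision
Constraint 2 (Z != Y) on D(Z)={5,7,9} D(Y)={2,3,4,8,9}: no change => not a revision
Constraint 3 (X != W) on D(X)={3,4,6,9} D(W)={2,3,4,7,8}: no change => not a revision
Total revisions = 0

Answer: 0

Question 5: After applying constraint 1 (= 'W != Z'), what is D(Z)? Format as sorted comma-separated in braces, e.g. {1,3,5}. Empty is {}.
Answer: {5,7,9}

Derivation:
Constraint 1 (W != Z) on D(W)={2,3,4,7,8} D(Z)={5,7,9}: no change
So after constraint 1: D(Z) = {5,7,9}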